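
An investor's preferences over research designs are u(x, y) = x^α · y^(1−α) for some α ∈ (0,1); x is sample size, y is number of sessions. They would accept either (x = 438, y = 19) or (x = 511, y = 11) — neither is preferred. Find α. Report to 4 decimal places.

Indifference: 438^α · 19^(1−α) = 511^α · 11^(1−α).
(438/511)^α = (11/19)^(1−α); take logs: α·ln(438/511) = (1−α)·ln(11/19), i.e. α·-0.1541507 = (1−α)·-0.5465437.
Thus α·(-0.7006944) = -0.5465437, so α = -0.5465437/-0.7006944 ≈ 0.7800.

α ≈ 0.7800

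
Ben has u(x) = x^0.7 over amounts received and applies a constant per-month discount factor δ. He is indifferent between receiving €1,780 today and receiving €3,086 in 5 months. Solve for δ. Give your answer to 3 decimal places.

δ ≈ 0.926

The payoff in 5 months is discounted by δ^5, so u(1780) = δ^5·u(3086) and δ^5 = u(1780)/u(3086).
With u(x) = x^0.7: δ^5 = 1780^0.7/3086^0.7 = (1780/3086)^0.7 = 0.68033.
Taking the 5th root: δ = 0.68033^(1/5) ≈ 0.926.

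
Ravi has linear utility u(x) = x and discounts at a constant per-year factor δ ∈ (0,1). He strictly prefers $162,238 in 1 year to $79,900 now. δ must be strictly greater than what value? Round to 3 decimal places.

Comparing present values: 79900 < δ·162238.
Dividing through by 162238 gives δ > 0.49249.

δ > 0.492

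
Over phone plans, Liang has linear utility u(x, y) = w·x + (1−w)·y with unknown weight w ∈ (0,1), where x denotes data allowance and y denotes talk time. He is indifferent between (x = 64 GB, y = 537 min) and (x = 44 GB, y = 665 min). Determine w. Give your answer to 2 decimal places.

u(64,537) = u(44,665) means w·64 + (1−w)·537 = w·44 + (1−w)·665.
Collecting terms: w·20 = (1−w)·128.
The marginal rate of substitution is 128/20, so w = 128/(20+128) = 0.86.

w = 0.86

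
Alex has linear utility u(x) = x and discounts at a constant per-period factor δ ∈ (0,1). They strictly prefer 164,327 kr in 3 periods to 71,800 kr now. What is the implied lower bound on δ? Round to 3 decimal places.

Under u(x) = x this choice says 71800 < δ^3·164327.
Hence δ^3 > 71800/164327 = 0.43693, and x ↦ x^(1/3) is increasing on (0,∞).
δ > (71800/164327)^(1/3) ≈ 0.759.

δ > 0.759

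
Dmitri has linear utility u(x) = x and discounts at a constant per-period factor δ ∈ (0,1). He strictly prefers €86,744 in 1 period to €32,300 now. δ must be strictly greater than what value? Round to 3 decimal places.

Under u(x) = x this choice says 32300 < δ·86744.
So δ > 32300/86744 = 0.37236.

δ > 0.372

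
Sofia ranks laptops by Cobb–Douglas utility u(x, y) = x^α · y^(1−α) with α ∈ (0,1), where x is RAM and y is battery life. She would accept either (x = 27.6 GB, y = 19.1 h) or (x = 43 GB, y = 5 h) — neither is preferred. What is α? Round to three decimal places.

Set the two utilities equal: 27.6^α·19.1^(1−α) = 43^α·5^(1−α).
Taking logs: α·ln 27.6 + (1−α)·ln 19.1 = α·ln 43 + (1−α)·ln 5, i.e. α·-0.443384 = (1−α)·-1.340250.
Thus α·(-1.783634) = -1.340250, so α = -1.340250/-1.783634 ≈ 0.751.

α ≈ 0.751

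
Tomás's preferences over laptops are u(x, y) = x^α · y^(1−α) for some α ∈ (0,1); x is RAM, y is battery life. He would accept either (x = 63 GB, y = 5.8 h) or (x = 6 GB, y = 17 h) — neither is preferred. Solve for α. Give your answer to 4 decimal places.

α ≈ 0.3138

Set the two utilities equal: 63^α·5.8^(1−α) = 6^α·17^(1−α).
Rearrange to (63/6)^α = (17/5.8)^(1−α) and take logs: α·2.3513753 = (1−α)·1.0753554.
With A = 2.3513753 and B = 1.0753554: α·A = (1−α)·B, so α = B/(A+B) = 1.0753554/3.4267307 ≈ 0.3138.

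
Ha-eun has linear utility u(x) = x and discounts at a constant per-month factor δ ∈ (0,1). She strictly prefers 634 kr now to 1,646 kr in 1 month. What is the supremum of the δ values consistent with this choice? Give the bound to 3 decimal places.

The preference means 634 > δ·1646.
So δ < 634/1646 = 0.38518.

δ < 0.385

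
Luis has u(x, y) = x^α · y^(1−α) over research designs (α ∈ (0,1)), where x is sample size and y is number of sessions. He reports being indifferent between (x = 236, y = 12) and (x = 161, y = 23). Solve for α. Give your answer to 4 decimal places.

Set the two utilities equal: 236^α·12^(1−α) = 161^α·23^(1−α).
Rearrange to (236/161)^α = (23/12)^(1−α) and take logs: α·0.3824274 = (1−α)·0.6505876.
Thus α·(1.0330150) = 0.6505876, so α = 0.6505876/1.0330150 ≈ 0.6298.

α ≈ 0.6298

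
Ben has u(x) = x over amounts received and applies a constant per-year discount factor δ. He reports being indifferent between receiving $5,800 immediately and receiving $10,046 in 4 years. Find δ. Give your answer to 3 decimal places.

Equating discounted utilities: u(5800) = δ^4·u(10046) ⇒ δ^4 = u(5800)/u(10046).
With u(x) = x: δ^4 = 5800/10046 = 0.57734.
So δ = 0.57734^(1/4) ≈ 0.872.

δ ≈ 0.872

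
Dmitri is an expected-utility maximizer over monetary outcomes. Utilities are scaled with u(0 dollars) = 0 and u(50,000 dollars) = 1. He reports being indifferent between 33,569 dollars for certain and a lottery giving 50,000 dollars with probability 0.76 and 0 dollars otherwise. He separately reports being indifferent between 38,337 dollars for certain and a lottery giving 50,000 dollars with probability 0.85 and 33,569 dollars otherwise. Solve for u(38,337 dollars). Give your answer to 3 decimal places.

First, u(33,569 dollars) = 0.76·u(50,000 dollars) + 0.24·u(0 dollars) = 0.76.
Chaining: u(38,337 dollars) = 0.85·1.00 + 0.15·0.76 = 0.9640.

0.964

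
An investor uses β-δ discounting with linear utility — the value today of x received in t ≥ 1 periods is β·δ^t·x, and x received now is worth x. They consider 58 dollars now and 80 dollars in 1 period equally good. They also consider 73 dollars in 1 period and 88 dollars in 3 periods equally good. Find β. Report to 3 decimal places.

Both payoffs in the second observation are in the future, so β drops out: δ^1·73 = δ^3·88 ⇒ δ^2 = 73/88 = 0.82955, so δ = 0.91079.
Substituting δ into 58 = β·δ·80: β = 58/(72.864) ≈ 0.796.

β ≈ 0.796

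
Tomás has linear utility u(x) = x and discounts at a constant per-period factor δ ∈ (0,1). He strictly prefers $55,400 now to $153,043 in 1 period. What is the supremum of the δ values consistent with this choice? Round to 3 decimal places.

δ < 0.362

Comparing present values: 55400 > δ·153043.
So δ < 55400/153043 = 0.36199.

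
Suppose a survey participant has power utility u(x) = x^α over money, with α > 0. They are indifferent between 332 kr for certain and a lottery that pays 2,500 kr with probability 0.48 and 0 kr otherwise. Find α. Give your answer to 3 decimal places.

α ≈ 0.364

EU(lottery) = 0.48·2500^α + 0.52·0 = 0.48·2500^α.
Indifference: 332^α = 0.48·2500^α, so (332/2500)^α = 0.48.
Take logs: α = ln 0.48 / ln(332/2500) ≈ 0.36355.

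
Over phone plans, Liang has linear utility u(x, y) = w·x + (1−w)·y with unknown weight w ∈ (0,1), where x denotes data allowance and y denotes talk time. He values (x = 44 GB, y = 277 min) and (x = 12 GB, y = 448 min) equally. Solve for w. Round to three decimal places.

w = 0.842

Equating utilities: w·44 + (1−w)·277 = w·12 + (1−w)·448.
Rearranging, 32·w − 171·(1−w) = 0.
So w/(1−w) = 171/32 = 5.3438, giving w = 171/(32+171) = 0.842.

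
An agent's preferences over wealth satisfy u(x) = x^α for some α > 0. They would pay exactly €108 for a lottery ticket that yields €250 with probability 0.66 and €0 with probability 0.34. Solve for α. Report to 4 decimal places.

α ≈ 0.4951

The lottery's expected utility is 0.66·u(250) + 0.34·u(0) = 0.66·250^α (since u(0) = 0 for α > 0).
Setting u(108) equal to that: 108^α = 0.66·250^α ⇒ (108/250)^α = 0.66.
α = ln(0.66) / ln(108/250) = -0.4155154/-0.8393297 ≈ 0.4951.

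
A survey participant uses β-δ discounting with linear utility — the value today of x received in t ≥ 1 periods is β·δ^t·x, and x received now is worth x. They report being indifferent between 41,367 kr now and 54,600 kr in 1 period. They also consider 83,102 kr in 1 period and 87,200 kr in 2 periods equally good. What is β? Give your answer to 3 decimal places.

The second indifference involves only future payoffs, so β cancels: β·δ^1·83102 = β·δ^2·87200, giving δ = 83102/87200 = 0.95300.
The first indifference: 41367 = β·δ·54600, so β = 41367/(δ·54600) = 41367/(0.95300·54600) ≈ 0.795.

β ≈ 0.795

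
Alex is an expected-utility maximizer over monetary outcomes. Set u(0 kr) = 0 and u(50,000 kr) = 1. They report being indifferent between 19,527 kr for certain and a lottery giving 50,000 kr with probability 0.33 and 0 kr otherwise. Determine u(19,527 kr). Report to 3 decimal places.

u(19,527 kr) equals the lottery's expected utility: 0.33·1 + 0.67·0 = 0.33.

0.330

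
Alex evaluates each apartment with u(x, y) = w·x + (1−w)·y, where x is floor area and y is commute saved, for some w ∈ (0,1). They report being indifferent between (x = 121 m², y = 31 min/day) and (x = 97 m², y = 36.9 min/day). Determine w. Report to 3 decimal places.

u(121,31) = u(97,36.9) means w·121 + (1−w)·31 = w·97 + (1−w)·36.9.
Collecting terms: w·24 = (1−w)·5.9.
Hence w = 5.9/(24+5.9) = 5.9/29.9 = 0.197.

w = 0.197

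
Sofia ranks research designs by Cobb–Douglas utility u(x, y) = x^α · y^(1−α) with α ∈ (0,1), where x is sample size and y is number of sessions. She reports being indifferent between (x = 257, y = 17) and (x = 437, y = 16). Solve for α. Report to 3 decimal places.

Indifference: 257^α · 17^(1−α) = 437^α · 16^(1−α).
Rearrange to (257/437)^α = (16/17)^(1−α) and take logs: α·-0.530857 = (1−α)·-0.060625.
With A = -0.530857 and B = -0.060625: α·A = (1−α)·B, so α = B/(A+B) = -0.060625/-0.591482 ≈ 0.102.

α ≈ 0.102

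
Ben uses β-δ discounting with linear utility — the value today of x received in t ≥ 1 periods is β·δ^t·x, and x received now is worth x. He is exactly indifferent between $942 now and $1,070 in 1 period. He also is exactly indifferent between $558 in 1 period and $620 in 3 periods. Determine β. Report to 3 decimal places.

From the later pair, β·δ^1·558 = β·δ^3·620; dividing through, δ^2 = 558/620 = 0.90000, so δ = 0.94868.
Substituting δ into 942 = β·δ·1070: β = 942/(1015.091) ≈ 0.928.

β ≈ 0.928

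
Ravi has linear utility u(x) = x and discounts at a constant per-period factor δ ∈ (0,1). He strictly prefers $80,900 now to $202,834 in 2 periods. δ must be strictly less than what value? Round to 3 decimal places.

δ < 0.632

The preference means 80900 > δ^2·202834.
So δ^2 < 80900/202834 = 0.39885; taking the square root of both positive sides preserves the inequality.
δ < 0.39885^(1/2) = 0.632.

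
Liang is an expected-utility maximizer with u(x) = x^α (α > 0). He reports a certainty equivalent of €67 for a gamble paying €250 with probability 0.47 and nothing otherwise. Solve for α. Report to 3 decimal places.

EU(lottery) = 0.47·250^α + 0.53·0 = 0.47·250^α.
Equating: 67^α = 0.47·250^α, i.e. 0.2680^α = 0.47.
Take logs: α = ln 0.47 / ln(67/250) ≈ 0.57339.

α ≈ 0.573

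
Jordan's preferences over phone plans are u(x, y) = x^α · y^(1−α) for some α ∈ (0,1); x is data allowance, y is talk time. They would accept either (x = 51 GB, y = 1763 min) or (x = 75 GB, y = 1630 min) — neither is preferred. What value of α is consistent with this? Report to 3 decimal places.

Indifference: 51^α · 1763^(1−α) = 75^α · 1630^(1−α).
(51/75)^α = (1630/1763)^(1−α); take logs: α·ln(51/75) = (1−α)·ln(1630/1763), i.e. α·-0.385662 = (1−α)·-0.078437.
With A = -0.385662 and B = -0.078437: α·A = (1−α)·B, so α = B/(A+B) = -0.078437/-0.464099 ≈ 0.169.

α ≈ 0.169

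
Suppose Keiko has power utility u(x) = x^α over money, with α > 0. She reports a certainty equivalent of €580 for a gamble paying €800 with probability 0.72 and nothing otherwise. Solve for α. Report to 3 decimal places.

Since u(0) = 0, the lottery's EU is 0.72·800^α.
Setting u(580) equal to that: 580^α = 0.72·800^α ⇒ (580/800)^α = 0.72.
Take logs: α = ln 0.72 / ln(580/800) ≈ 1.02152.

α ≈ 1.022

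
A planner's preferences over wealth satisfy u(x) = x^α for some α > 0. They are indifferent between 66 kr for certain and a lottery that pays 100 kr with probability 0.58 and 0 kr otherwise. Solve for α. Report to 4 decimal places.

α ≈ 1.3110

The lottery's expected utility is 0.58·u(100) + 0.42·u(0) = 0.58·100^α (since u(0) = 0 for α > 0).
Indifference: 66^α = 0.58·100^α, so (66/100)^α = 0.58.
Take logs: α = ln 0.58 / ln(66/100) ≈ 1.310967.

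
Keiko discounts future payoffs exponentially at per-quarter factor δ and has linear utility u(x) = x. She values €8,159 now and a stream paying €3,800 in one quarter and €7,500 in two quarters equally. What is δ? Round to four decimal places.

δ ≈ 0.8200

Equating present values: 8159 = 3800δ + 7500δ².
Rearranged: 7500δ² + 3800δ − 8159 = 0.
The positive root is δ = [−3800 + √(3800² + 4·7500·8159)] / (2·7500) = (−3800 + 16100.000)/15000 ≈ 0.8200.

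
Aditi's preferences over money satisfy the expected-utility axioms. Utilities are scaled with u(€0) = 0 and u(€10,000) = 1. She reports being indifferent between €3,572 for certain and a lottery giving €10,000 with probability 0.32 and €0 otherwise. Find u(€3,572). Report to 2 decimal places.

The indifference gives u(€3,572) = 0.32·u(€10,000) + 0.68·u(€0) = 0.32·1 + 0.68·0 = 0.32.

0.32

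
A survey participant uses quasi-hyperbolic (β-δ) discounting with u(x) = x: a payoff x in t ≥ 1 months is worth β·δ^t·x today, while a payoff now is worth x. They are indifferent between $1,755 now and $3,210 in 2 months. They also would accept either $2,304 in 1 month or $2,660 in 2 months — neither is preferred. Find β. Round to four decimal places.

The second indifference involves only future payoffs, so β cancels: β·δ^1·2304 = β·δ^2·2660, giving δ = 2304/2660 = 0.86617.
The first indifference: 1755 = β·δ^2·3210, so β = 1755/(δ^2·3210) = 1755/(0.75024·3210) ≈ 0.7287.

β ≈ 0.7287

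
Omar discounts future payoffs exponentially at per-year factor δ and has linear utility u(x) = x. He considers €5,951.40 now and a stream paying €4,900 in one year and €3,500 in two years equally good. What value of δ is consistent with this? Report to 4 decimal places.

δ ≈ 0.7800

The stream is worth 4900δ + 3500δ² today, so 4900δ + 3500δ² = 5951.40.
So 3500δ² + 4900δ − 5951.40 = 0.
δ = (−4900 + √(4900² + 4·3500·5951.40)) / (2·3500) = (−4900 + √107329600.00) / 7000 ≈ 0.7800.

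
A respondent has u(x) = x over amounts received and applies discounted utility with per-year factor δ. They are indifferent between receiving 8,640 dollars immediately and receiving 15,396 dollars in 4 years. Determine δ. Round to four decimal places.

The payoff in 4 years is discounted by δ^4, so u(8640) = δ^4·u(15396) and δ^4 = u(8640)/u(15396).
With u(x) = x: δ^4 = 8640/15396 = 0.56118.
Taking the 4th root: δ = 0.56118^(1/4) ≈ 0.8655.

δ ≈ 0.8655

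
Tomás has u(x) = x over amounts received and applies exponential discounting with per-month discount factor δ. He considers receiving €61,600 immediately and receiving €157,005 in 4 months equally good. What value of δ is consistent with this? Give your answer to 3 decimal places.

δ ≈ 0.791

The payoff in 4 months is discounted by δ^4, so u(61600) = δ^4·u(157005) and δ^4 = u(61600)/u(157005).
With u(x) = x: δ^4 = 61600/157005 = 0.39234.
Taking the 4th root: δ = 0.39234^(1/4) ≈ 0.791.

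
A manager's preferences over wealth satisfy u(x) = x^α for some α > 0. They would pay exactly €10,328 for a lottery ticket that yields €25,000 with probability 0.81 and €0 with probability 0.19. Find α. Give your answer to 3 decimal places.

α ≈ 0.238

Since u(0) = 0, the lottery's EU is 0.81·25000^α.
Indifference: 10328^α = 0.81·25000^α, so (10328/25000)^α = 0.81.
α = ln(0.81) / ln(10328/25000) = -0.210721/-0.884017 ≈ 0.238.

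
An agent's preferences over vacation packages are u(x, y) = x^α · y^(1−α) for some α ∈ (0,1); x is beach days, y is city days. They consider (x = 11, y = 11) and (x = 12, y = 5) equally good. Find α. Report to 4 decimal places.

α ≈ 0.9006

Set the two utilities equal: 11^α·11^(1−α) = 12^α·5^(1−α).
Taking logs: α·ln 11 + (1−α)·ln 11 = α·ln 12 + (1−α)·ln 5, i.e. α·-0.0870114 = (1−α)·-0.7884574.
With A = -0.0870114 and B = -0.7884574: α·A = (1−α)·B, so α = B/(A+B) = -0.7884574/-0.8754688 ≈ 0.9006.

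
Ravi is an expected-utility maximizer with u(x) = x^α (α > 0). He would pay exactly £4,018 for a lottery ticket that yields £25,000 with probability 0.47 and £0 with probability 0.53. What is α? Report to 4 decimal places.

The lottery's expected utility is 0.47·u(25000) + 0.53·u(0) = 0.47·25000^α (since u(0) = 0 for α > 0).
Setting u(4018) equal to that: 4018^α = 0.47·25000^α ⇒ (4018/25000)^α = 0.47.
Taking logs: α·ln(4018/25000) = ln(0.47), so α = -0.7550226 / -1.8280916 ≈ 0.4130.

α ≈ 0.4130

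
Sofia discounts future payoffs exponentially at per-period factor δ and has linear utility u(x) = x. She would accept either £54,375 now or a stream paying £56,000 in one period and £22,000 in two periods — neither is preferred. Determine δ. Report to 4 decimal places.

δ ≈ 0.7500

Present value of the stream is 56000·δ + 22000·δ². Indifference gives 56000δ + 22000δ² = 54375.
So 22000δ² + 56000δ − 54375 = 0.
δ = (−56000 + √(56000² + 4·22000·54375)) / (2·22000) = (−56000 + √7921000000.00) / 44000 ≈ 0.7500.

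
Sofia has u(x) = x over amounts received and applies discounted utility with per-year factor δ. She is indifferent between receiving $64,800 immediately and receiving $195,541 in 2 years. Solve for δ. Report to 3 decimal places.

Indifference means u(64800) = δ^2 · u(195541), so δ^2 = u(64800)/u(195541).
With u(x) = x: δ^2 = 64800/195541 = 0.33139.
Hence δ = (0.33139)^(1/2) = 0.57566.

δ ≈ 0.576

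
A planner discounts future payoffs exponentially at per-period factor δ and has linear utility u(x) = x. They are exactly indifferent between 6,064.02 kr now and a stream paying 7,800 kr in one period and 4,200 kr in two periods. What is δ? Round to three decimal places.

δ ≈ 0.590

Equating present values: 6064.02 = 7800δ + 4200δ².
So 4200δ² + 7800δ − 6064.02 = 0.
The positive root is δ = [−7800 + √(7800² + 4·4200·6064.02)] / (2·4200) = (−7800 + 12756.000)/8400 ≈ 0.590.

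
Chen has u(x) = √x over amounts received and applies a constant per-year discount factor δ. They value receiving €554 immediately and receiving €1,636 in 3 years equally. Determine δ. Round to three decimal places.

δ ≈ 0.835

Equating discounted utilities: u(554) = δ^3·u(1636) ⇒ δ^3 = u(554)/u(1636).
Since u(x) = √x, δ^3 = √(554/1636) = 0.58192.
So δ = 0.58192^(1/3) ≈ 0.835.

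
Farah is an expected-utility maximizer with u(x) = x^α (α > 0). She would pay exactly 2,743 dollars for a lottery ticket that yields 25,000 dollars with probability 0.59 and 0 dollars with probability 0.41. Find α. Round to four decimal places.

α ≈ 0.2388

Since u(0) = 0, the lottery's EU is 0.59·25000^α.
Indifference: 2743^α = 0.59·25000^α, so (2743/25000)^α = 0.59.
Take logs: α = ln 0.59 / ln(2743/25000) ≈ 0.238767.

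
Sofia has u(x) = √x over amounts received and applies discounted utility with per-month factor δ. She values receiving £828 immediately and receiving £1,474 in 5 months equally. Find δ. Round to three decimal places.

δ ≈ 0.944

Indifference means u(828) = δ^5 · u(1474), so δ^5 = u(828)/u(1474).
Since u(x) = √x, δ^5 = √(828/1474) = 0.74949.
Hence δ = (0.74949)^(1/5) = 0.94396.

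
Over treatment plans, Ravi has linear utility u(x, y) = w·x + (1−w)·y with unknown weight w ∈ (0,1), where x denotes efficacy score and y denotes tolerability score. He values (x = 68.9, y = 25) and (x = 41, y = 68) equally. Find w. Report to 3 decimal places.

Equating utilities: w·68.9 + (1−w)·25 = w·41 + (1−w)·68.
w·(68.9−41) = (1−w)·(68−25), i.e. w·27.9 = (1−w)·43.
So w/(1−w) = 43/27.9 = 1.5412, giving w = 43/(27.9+43) = 0.606.

w = 0.606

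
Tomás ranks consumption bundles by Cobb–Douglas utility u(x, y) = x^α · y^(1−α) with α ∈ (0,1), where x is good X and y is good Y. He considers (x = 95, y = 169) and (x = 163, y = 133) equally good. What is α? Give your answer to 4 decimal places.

The Cobb–Douglas utilities coincide, so 95^α·169^(1−α) = 163^α·133^(1−α).
Taking logs: α·ln 95 + (1−α)·ln 169 = α·ln 163 + (1−α)·ln 133, i.e. α·-0.5398733 = (1−α)·-0.2395496.
Thus α·(-0.7794229) = -0.2395496, so α = -0.2395496/-0.7794229 ≈ 0.3073.

α ≈ 0.3073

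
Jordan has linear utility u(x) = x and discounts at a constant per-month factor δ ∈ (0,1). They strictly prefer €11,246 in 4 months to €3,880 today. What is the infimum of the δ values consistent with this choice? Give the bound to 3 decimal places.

δ > 0.766

Comparing present values: 3880 < δ^4·11246.
Hence δ^4 > 3880/11246 = 0.34501, and x ↦ x^(1/4) is increasing on (0,∞).
δ > 0.34501^(1/4) = 0.766.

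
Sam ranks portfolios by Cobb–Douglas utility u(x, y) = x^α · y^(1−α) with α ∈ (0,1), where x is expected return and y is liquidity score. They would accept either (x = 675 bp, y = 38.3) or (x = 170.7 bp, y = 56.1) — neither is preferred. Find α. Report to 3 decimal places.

α ≈ 0.217

Indifference: 675^α · 38.3^(1−α) = 170.7^α · 56.1^(1−α).
(675/170.7)^α = (56.1/38.3)^(1−α); take logs: α·ln(675/170.7) = (1−α)·ln(56.1/38.3), i.e. α·1.374805 = (1−α)·0.381686.
Thus α·(1.756491) = 0.381686, so α = 0.381686/1.756491 ≈ 0.217.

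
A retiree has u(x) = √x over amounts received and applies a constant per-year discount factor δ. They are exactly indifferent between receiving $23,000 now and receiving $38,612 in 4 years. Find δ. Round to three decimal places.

Equating discounted utilities: u(23000) = δ^4·u(38612) ⇒ δ^4 = u(23000)/u(38612).
With u(x) = √x: δ^4 = √23000/√38612 = √(23000/38612) = 0.77180.
Hence δ = (0.77180)^(1/4) = 0.93729.

δ ≈ 0.937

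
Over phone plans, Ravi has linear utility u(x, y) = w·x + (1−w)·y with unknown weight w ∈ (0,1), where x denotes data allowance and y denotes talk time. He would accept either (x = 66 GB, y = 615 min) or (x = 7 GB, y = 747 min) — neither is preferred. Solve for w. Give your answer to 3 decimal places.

w = 0.691

u(66,615) = u(7,747) means w·66 + (1−w)·615 = w·7 + (1−w)·747.
Collecting terms: w·59 = (1−w)·132.
So w/(1−w) = 132/59 = 2.2373, giving w = 132/(59+132) = 0.691.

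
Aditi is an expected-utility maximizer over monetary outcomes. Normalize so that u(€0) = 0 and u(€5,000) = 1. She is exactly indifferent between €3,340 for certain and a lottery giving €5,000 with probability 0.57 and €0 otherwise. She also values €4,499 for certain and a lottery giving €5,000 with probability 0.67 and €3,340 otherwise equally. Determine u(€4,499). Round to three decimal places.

0.858

The first gamble pins u(€3,340): it must equal 0.57·1 + 0.43·0 = 0.57.
Chaining: u(€4,499) = 0.67·1.00 + 0.33·0.57 = 0.8581.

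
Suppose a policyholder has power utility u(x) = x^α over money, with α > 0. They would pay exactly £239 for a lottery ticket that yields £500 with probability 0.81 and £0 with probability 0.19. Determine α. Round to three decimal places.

EU(lottery) = 0.81·500^α + 0.19·0 = 0.81·500^α.
Setting u(239) equal to that: 239^α = 0.81·500^α ⇒ (239/500)^α = 0.81.
Taking logs: α·ln(239/500) = ln(0.81), so α = -0.210721 / -0.738145 ≈ 0.285.

α ≈ 0.285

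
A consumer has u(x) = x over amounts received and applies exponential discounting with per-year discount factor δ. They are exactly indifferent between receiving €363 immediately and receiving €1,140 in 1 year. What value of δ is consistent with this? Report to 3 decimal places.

Equating discounted utilities: u(363) = δ·u(1140) ⇒ δ = u(363)/u(1140).
With u(x) = x: δ = 363/1140 = 0.31842.

δ ≈ 0.318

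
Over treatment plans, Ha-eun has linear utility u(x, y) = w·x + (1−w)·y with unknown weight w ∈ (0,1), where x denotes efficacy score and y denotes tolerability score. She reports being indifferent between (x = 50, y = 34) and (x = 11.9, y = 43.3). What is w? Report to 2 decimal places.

w = 0.20

u(50,34) = u(11.9,43.3) means w·50 + (1−w)·34 = w·11.9 + (1−w)·43.3.
w·(50−11.9) = (1−w)·(43.3−34), i.e. w·38.1 = (1−w)·9.3.
Hence w = 9.3/(38.1+9.3) = 9.3/47.4 = 0.20.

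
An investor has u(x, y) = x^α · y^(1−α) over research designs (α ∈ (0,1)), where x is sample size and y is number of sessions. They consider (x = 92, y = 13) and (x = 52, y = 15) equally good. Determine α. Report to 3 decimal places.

α ≈ 0.201

The Cobb–Douglas utilities coincide, so 92^α·13^(1−α) = 52^α·15^(1−α).
Rearrange to (92/52)^α = (15/13)^(1−α) and take logs: α·0.570545 = (1−α)·0.143101.
So α/(1−α) = (0.143101)/(0.570545) = 0.250815, and α = 0.250815/1.250815 ≈ 0.201.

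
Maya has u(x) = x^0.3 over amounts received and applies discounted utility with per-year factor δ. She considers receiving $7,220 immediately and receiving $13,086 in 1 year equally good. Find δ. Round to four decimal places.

The payoff in 1 year is discounted by δ, so u(7220) = δ·u(13086) and δ = u(7220)/u(13086).
Since u(x) = x^0.3, δ = (7220/13086)^0.3 = 0.55173^0.3 = 0.83660.

δ ≈ 0.8366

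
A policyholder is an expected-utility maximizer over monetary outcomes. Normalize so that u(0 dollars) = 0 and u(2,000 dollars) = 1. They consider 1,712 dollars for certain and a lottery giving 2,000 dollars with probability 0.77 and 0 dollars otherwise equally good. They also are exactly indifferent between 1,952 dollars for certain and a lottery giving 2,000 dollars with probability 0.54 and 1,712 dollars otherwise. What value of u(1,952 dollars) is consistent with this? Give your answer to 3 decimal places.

The first gamble pins u(1,712 dollars): it must equal 0.77·1 + 0.23·0 = 0.77.
Chaining: u(1,952 dollars) = 0.54·1.00 + 0.46·0.77 = 0.8942.

0.894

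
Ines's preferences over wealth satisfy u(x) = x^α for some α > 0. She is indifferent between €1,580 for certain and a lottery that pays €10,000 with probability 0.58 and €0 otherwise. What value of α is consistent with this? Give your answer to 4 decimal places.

Since u(0) = 0, the lottery's EU is 0.58·10000^α.
Equating: 1580^α = 0.58·10000^α, i.e. 0.1580^α = 0.58.
Taking logs: α·ln(1580/10000) = ln(0.58), so α = -0.5447272 / -1.8451602 ≈ 0.2952.

α ≈ 0.2952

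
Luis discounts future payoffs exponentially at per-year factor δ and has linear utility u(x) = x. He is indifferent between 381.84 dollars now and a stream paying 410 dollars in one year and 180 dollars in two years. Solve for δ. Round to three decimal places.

Equating present values: 381.84 = 410δ + 180δ².
Rearranged: 180δ² + 410δ − 381.84 = 0.
The positive root is δ = [−410 + √(410² + 4·180·381.84)] / (2·180) = (−410 + 665.601)/360 ≈ 0.710.

δ ≈ 0.710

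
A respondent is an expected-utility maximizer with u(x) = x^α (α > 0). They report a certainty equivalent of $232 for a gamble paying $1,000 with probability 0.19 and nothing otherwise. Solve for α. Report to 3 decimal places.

α ≈ 1.137

EU(lottery) = 0.19·1000^α + 0.81·0 = 0.19·1000^α.
Setting u(232) equal to that: 232^α = 0.19·1000^α ⇒ (232/1000)^α = 0.19.
α = ln(0.19) / ln(232/1000) = -1.660731/-1.461018 ≈ 1.137.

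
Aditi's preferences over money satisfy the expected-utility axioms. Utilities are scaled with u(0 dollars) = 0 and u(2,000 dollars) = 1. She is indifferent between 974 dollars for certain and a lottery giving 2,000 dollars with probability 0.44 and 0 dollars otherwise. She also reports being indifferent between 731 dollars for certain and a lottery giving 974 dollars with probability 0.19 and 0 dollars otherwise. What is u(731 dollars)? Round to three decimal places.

First, u(974 dollars) = 0.44·u(2,000 dollars) + 0.56·u(0 dollars) = 0.44.
Chaining: u(731 dollars) = 0.19·0.44 + 0.81·0.00 = 0.0836.

0.084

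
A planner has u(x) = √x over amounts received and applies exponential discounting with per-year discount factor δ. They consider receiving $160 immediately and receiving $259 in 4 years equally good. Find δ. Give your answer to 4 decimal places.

δ ≈ 0.9416

Indifference means u(160) = δ^4 · u(259), so δ^4 = u(160)/u(259).
Since u(x) = √x, δ^4 = √(160/259) = 0.78598.
So δ = 0.78598^(1/4) ≈ 0.9416.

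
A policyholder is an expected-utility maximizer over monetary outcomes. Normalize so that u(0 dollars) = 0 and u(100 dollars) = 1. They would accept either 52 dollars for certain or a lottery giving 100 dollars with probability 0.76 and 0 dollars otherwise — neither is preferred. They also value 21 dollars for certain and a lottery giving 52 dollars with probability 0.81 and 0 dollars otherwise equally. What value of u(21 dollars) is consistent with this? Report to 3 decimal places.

The first gamble pins u(52 dollars): it must equal 0.76·1 + 0.24·0 = 0.76.
The second indifference gives u(21 dollars) = 0.81·u(52 dollars) + 0.19·u(0 dollars) = 0.81·0.76 + 0.19·0.00 = 0.6156.

0.616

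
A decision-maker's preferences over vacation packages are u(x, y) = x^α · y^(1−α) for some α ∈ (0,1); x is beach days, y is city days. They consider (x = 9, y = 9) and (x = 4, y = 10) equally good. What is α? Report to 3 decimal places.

Set the two utilities equal: 9^α·9^(1−α) = 4^α·10^(1−α).
Rearrange to (9/4)^α = (10/9)^(1−α) and take logs: α·0.810930 = (1−α)·0.105361.
Thus α·(0.916291) = 0.105361, so α = 0.105361/0.916291 ≈ 0.115.

α ≈ 0.115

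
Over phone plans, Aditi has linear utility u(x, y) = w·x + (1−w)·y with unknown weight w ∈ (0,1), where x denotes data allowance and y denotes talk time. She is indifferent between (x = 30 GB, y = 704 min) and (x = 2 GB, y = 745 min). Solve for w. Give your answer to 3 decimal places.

Indifference: w·30 + (1−w)·704 = w·2 + (1−w)·745.
Rearranging, 28·w − 41·(1−w) = 0.
Hence w = 41/(28+41) = 41/69 = 0.594.

w = 0.594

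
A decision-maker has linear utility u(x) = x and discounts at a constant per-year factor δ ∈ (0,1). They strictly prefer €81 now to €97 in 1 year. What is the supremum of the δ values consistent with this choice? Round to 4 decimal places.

δ < 0.8351

The preference means 81 > δ·97.
So δ < 81/97 = 0.83505.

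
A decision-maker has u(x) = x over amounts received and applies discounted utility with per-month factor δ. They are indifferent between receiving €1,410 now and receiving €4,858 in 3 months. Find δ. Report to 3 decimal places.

δ ≈ 0.662

The payoff in 3 months is discounted by δ^3, so u(1410) = δ^3·u(4858) and δ^3 = u(1410)/u(4858).
With u(x) = x: δ^3 = 1410/4858 = 0.29024.
Taking the cube root: δ = 0.29024^(1/3) ≈ 0.662.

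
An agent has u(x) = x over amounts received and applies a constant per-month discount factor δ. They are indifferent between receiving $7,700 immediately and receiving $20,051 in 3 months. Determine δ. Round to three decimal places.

δ ≈ 0.727

The payoff in 3 months is discounted by δ^3, so u(7700) = δ^3·u(20051) and δ^3 = u(7700)/u(20051).
With u(x) = x: δ^3 = 7700/20051 = 0.38402.
Taking the cube root: δ = 0.38402^(1/3) ≈ 0.727.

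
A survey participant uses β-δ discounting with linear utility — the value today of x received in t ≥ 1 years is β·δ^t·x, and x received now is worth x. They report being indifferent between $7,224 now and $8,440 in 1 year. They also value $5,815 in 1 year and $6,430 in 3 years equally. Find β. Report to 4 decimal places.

Both payoffs in the second observation are in the future, so β drops out: δ^1·5815 = δ^3·6430 ⇒ δ^2 = 5815/6430 = 0.90435, so δ = 0.95098.
Substituting δ into 7224 = β·δ·8440: β = 7224/(8026.234) ≈ 0.9000.

β ≈ 0.9000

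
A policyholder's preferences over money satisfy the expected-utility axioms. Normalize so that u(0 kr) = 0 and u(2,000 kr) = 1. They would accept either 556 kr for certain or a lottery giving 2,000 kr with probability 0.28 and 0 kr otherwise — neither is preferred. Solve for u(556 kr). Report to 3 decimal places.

u(556 kr) equals the lottery's expected utility: 0.28·1 + 0.72·0 = 0.28.

0.280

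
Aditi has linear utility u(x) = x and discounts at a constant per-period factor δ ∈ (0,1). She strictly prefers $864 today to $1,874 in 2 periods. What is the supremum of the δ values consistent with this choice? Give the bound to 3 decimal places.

δ < 0.679

The preference means 864 > δ^2·1874.
Hence δ^2 < 864/1874 = 0.46105, and x ↦ x^(1/2) is increasing on (0,∞).
δ < (864/1874)^(1/2) ≈ 0.679.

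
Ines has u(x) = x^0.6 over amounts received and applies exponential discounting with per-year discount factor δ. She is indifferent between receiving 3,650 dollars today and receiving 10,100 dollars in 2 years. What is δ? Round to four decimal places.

Equating discounted utilities: u(3650) = δ^2·u(10100) ⇒ δ^2 = u(3650)/u(10100).
With u(x) = x^0.6: δ^2 = 3650^0.6/10100^0.6 = (3650/10100)^0.6 = 0.54298.
So δ = 0.54298^(1/2) ≈ 0.7369.

δ ≈ 0.7369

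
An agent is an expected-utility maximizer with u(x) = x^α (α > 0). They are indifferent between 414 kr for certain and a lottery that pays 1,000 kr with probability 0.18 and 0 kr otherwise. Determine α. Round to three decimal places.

EU(lottery) = 0.18·1000^α + 0.82·0 = 0.18·1000^α.
Equating: 414^α = 0.18·1000^α, i.e. 0.4140^α = 0.18.
Take logs: α = ln 0.18 / ln(414/1000) ≈ 1.94446.

α ≈ 1.944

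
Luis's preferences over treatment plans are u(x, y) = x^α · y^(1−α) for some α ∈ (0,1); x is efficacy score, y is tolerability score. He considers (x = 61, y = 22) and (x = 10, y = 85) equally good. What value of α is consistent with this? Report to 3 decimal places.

α ≈ 0.428

The Cobb–Douglas utilities coincide, so 61^α·22^(1−α) = 10^α·85^(1−α).
(61/10)^α = (85/22)^(1−α); take logs: α·ln(61/10) = (1−α)·ln(85/22), i.e. α·1.808289 = (1−α)·1.351609.
Thus α·(3.159898) = 1.351609, so α = 1.351609/3.159898 ≈ 0.428.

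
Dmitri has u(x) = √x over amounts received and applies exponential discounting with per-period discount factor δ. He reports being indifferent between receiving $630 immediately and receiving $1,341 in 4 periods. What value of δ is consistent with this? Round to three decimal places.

The payoff in 4 periods is discounted by δ^4, so u(630) = δ^4·u(1341) and δ^4 = u(630)/u(1341).
Since u(x) = √x, δ^4 = √(630/1341) = 0.68542.
So δ = 0.68542^(1/4) ≈ 0.910.

δ ≈ 0.910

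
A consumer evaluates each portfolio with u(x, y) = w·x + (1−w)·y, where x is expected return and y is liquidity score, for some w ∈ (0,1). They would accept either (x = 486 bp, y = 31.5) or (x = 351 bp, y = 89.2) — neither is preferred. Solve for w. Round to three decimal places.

w = 0.299

Equating utilities: w·486 + (1−w)·31.5 = w·351 + (1−w)·89.2.
w·(486−351) = (1−w)·(89.2−31.5), i.e. w·135 = (1−w)·57.7.
Hence w = 57.7/(135+57.7) = 57.7/192.7 = 0.299.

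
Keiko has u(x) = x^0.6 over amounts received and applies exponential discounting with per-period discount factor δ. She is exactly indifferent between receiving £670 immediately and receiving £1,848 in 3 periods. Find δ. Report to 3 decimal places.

δ ≈ 0.816

Indifference means u(670) = δ^3 · u(1848), so δ^3 = u(670)/u(1848).
Since u(x) = x^0.6, δ^3 = (670/1848)^0.6 = 0.36255^0.6 = 0.54403.
Hence δ = (0.54403)^(1/3) = 0.81635.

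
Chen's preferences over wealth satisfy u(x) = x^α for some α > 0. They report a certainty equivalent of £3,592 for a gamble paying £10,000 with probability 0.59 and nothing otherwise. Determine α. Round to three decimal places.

α ≈ 0.515

The lottery's expected utility is 0.59·u(10000) + 0.41·u(0) = 0.59·10000^α (since u(0) = 0 for α > 0).
Indifference: 3592^α = 0.59·10000^α, so (3592/10000)^α = 0.59.
α = ln(0.59) / ln(3592/10000) = -0.527633/-1.023876 ≈ 0.515.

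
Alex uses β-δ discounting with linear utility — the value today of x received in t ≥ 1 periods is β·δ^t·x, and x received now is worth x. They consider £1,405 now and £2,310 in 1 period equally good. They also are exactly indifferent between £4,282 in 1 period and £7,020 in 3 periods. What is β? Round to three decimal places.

The second indifference involves only future payoffs, so β cancels: β·δ^1·4282 = β·δ^3·7020, giving δ^2 = 4282/7020 = 0.60997, so δ = 0.78101.
Substituting δ into 1405 = β·δ·2310: β = 1405/(1804.126) ≈ 0.779.

β ≈ 0.779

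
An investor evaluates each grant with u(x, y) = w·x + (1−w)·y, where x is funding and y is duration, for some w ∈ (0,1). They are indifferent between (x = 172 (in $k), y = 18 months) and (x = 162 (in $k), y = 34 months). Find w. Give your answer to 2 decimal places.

w = 0.62

Equating utilities: w·172 + (1−w)·18 = w·162 + (1−w)·34.
Collecting terms: w·10 = (1−w)·16.
The marginal rate of substitution is 16/10, so w = 16/(10+16) = 0.62.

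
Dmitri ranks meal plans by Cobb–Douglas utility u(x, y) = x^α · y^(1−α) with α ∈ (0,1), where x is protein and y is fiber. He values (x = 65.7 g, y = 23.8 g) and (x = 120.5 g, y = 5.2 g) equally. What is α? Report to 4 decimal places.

The Cobb–Douglas utilities coincide, so 65.7^α·23.8^(1−α) = 120.5^α·5.2^(1−α).
Taking logs: α·ln 65.7 + (1−α)·ln 23.8 = α·ln 120.5 + (1−α)·ln 5.2, i.e. α·-0.6065508 = (1−α)·-1.5210270.
Thus α·(-2.1275778) = -1.5210270, so α = -1.5210270/-2.1275778 ≈ 0.7149.

α ≈ 0.7149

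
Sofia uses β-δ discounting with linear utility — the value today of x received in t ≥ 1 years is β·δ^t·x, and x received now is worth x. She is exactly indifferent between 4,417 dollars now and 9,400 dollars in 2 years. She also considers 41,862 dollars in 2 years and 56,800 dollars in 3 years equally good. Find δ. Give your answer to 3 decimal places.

δ ≈ 0.737

The second indifference involves only future payoffs, so β cancels: β·δ^2·41862 = β·δ^3·56800, giving δ = 41862/56800 = 0.73701.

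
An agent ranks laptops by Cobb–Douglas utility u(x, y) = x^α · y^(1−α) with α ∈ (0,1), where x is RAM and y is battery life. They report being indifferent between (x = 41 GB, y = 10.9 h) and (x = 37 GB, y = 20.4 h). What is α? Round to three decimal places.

α ≈ 0.859

Set the two utilities equal: 41^α·10.9^(1−α) = 37^α·20.4^(1−α).
Taking logs: α·ln 41 + (1−α)·ln 10.9 = α·ln 37 + (1−α)·ln 20.4, i.e. α·0.102654 = (1−α)·0.626772.
Thus α·(0.729426) = 0.626772, so α = 0.626772/0.729426 ≈ 0.859.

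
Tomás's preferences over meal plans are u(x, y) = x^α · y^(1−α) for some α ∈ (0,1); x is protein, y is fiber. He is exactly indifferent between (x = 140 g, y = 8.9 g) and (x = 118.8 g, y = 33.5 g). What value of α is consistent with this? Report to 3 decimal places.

α ≈ 0.890

Indifference: 140^α · 8.9^(1−α) = 118.8^α · 33.5^(1−α).
(140/118.8)^α = (33.5/8.9)^(1−α); take logs: α·ln(140/118.8) = (1−α)·ln(33.5/8.9), i.e. α·0.164201 = (1−α)·1.325494.
With A = 0.164201 and B = 1.325494: α·A = (1−α)·B, so α = B/(A+B) = 1.325494/1.489695 ≈ 0.890.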